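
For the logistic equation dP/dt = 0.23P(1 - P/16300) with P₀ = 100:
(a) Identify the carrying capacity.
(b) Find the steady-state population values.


Logistic ODE dP/dt = 0.23P(1 - P/16300) has equilibria where dP/dt = 0, i.e. P = 0 or P = 16300.
The coefficient (1 - P/K) = 0 when P = K, identifying K = 16300 as the carrying capacity.
(a) K = 16300; (b) equilibria P = 0 and P = 16300.


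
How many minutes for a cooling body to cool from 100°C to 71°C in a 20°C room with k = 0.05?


From T(t) = T_a + (T₀ - T_a)e^(-kt), set T(t) = 71:
(71 - 20) / (100 - 20) = e^(-0.05t), so t = -ln(0.637)/0.05 ≈ 9.0 minutes.


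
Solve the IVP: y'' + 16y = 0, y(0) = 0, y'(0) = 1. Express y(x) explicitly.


Characteristic roots of r² + 16 = 0 are ±4i, so y = C₁cos(4x) + C₂sin(4x).
Apply y(0) = 0: C₁ = 0. Differentiate and apply y'(0) = 1: 4·C₂ = 1, so C₂ = 1/4.
Particular solution: y = (1/4)sin(4x).


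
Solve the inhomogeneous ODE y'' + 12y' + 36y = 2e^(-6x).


Characteristic polynomial (r + 6)² = 0; repeated root r = -6.
y_h = (C₁ + C₂x)e^(-6x). Forcing matches the repeated root (resonance), so try y_p = Ax² e^(-6x).
Substitute and solve for A: 2A = 2, so A = 1.
General solution: y = (C₁ + C₂x + x²)e^(-6x).


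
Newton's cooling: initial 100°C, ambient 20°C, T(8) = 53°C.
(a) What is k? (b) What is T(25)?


Newton's law: T(t) = T_a + (T₀ - T_a)e^(-kt).
(a) Use T(8) = 53: (53 - 20)/(100 - 20) = e^(-k·8), so k = -ln(0.412)/8 ≈ 0.1107.
(b) Apply k to t = 25: T(25) = 20 + (80)e^(-2.767) ≈ 25.0°C.


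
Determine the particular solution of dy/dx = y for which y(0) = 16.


General solution of y' = y is y = Ce^(x).
Apply y(0) = 16: C = 16.
Particular solution: y = 16e^(x).


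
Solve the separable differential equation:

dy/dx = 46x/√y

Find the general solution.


Separate: √y dy = 46x dx.
Integrate: (2/3)y^(3/2) = 23x² + C.


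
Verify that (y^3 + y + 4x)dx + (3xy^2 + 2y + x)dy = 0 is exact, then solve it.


Check exactness: ∂M/∂y = 3y^2 + 1 and ∂N/∂x = 3y^2 + 1; equal, so the equation is exact.
Integrate M with respect to x (treating y as constant): ∫M dx = xy^3 + xy + 2x^2 + h(y).
Differentiate w.r.t. y and set equal to N: the x-dependent terms already match, leaving h'(y) = 2y. Integrate: h(y) = y^2.
So F(x,y) = xy^3 + y^2 + xy + 2x^2.
General solution: xy^3 + y^2 + xy + 2x^2 = C.


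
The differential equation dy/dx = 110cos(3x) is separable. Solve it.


g(y) = 1, so integrate directly: y = ∫ 110cos(3x) dx = (110/3)sin(3x) + C.


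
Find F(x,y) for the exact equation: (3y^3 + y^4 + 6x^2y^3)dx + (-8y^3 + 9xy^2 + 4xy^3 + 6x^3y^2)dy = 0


Check exactness: ∂M/∂y = 9y^2 + 4y^3 + 18x^2y^2 and ∂N/∂x = 9y^2 + 4y^3 + 18x^2y^2; equal, so the equation is exact.
Integrate M with respect to x (treating y as constant): ∫M dx = 3xy^3 + xy^4 + 2x^3y^3 + h(y).
Differentiate w.r.t. y and set equal to N: the x-dependent terms already match, leaving h'(y) = -8y^3. Integrate: h(y) = -2y^4.
So F(x,y) = -2y^4 + 3xy^3 + xy^4 + 2x^3y^3.
General solution: -2y^4 + 3xy^3 + xy^4 + 2x^3y^3 = C.


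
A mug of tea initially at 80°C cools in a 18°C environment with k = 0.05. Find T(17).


Newton's law: dT/dt = -k(T - T_a) has solution T(t) = T_a + (T₀ - T_a)e^(-kt).
Plug in T_a = 18, T₀ = 80, k = 0.05, t = 17: T(17) = 18 + (62)e^(-0.85) ≈ 44.5°C.


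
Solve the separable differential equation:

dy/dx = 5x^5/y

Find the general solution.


Separate variables: y dy = 5x^5 dx.
Integrate both sides: y²/2 = (5/6)x^6 + C₀.
Multiply by 2: y² = (5/3)x^6 + C.


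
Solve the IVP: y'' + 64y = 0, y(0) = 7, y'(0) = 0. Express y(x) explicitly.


Characteristic roots of r² + 64 = 0 are ±8i, so y = C₁cos(8x) + C₂sin(8x).
Apply y(0) = 7: C₁ = 7. Differentiate and apply y'(0) = 0: 8·C₂ = 0, so C₂ = 0.
Particular solution: y = 7cos(8x).


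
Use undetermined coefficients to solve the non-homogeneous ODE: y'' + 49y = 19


Homogeneous part: r² + 49 = 0 ⇒ r = ±7i, so y_h = C₁cos(7x) + C₂sin(7x).
Try constant y_p = A; plug in: 49A = 19 ⇒ A = 19/49.
General solution: y = C₁cos(7x) + C₂sin(7x) + 19/49.


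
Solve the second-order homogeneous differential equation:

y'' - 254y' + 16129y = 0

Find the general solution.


Characteristic equation: r² - 254r + 16129 = 0, i.e. (r - 127)² = 0.
Repeated root r = 127; include an x factor for the second linearly independent solution.
General solution: y = (C₁ + C₂x)e^(127x).


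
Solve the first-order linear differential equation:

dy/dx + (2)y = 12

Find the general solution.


P(x) = 2, Q(x) = 12; integrating factor μ = e^(2x).
(μ y)' = 12e^(2x) ⇒ μ y = 6e^(2x) + C.
Divide by μ: y = 6 + Ce^(-2x).


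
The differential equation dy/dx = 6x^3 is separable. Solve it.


Integrate both sides with respect to x: y = ∫ 6x^3 dx = (3/2)x^4 + C.


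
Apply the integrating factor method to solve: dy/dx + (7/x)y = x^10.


P(x) = 7/x ⇒ μ = x^7.
(x^7 y)' = x^7·x^10 = x^17.
Integrate: x^7 y = x^18/(18) + C.
Solve for y: y = (1/18)x^11 + C/x^7.


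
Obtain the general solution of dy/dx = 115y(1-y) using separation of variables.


Separate: dy/[y(1-y)] = 115 dx.
Partial fractions: 1/[y(1-y)] = 1/y + 1/(1-y).
Integrate: ln|y/(1-y)| = 115x + C₀.
Solve for y: y = 1/(1 + Ce^(-115x)).


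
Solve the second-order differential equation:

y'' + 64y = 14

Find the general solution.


Homogeneous part: r² + 64 = 0 ⇒ r = ±8i, so y_h = C₁cos(8x) + C₂sin(8x).
Try constant y_p = A; plug in: 64A = 14 ⇒ A = 7/32.
General solution: y = C₁cos(8x) + C₂sin(8x) + 7/32.


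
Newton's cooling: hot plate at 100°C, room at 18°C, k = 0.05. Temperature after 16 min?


Newton's law: dT/dt = -k(T - T_a) has solution T(t) = T_a + (T₀ - T_a)e^(-kt).
Plug in T_a = 18, T₀ = 100, k = 0.05, t = 16: T(16) = 18 + (82)e^(-0.80) ≈ 54.8°C.


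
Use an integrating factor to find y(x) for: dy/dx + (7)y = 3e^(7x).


P(x) = 7 ⇒ μ = e^(7x).
(μ y)' = 3e^(14x) ⇒ μ y = (3/14)e^(14x) + C.
Divide by μ: y = (3/14)e^(7x) + Ce^(-7x).


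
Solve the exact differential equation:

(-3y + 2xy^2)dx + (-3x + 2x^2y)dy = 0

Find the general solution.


Check exactness: ∂M/∂y = -3 + 4xy and ∂N/∂x = -3 + 4xy; equal, so the equation is exact.
Integrate M with respect to x (treating y as constant): ∫M dx = -3xy + x^2y^2 + h(y).
Differentiate w.r.t. y and set equal to N: all terms match, so h'(y) = 0 and h is a constant absorbed into C.
General solution: -3xy + x^2y^2 = C.


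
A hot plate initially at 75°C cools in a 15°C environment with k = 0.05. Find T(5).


Newton's law: dT/dt = -k(T - T_a) has solution T(t) = T_a + (T₀ - T_a)e^(-kt).
Plug in T_a = 15, T₀ = 75, k = 0.05, t = 5: T(5) = 15 + (60)e^(-0.25) ≈ 61.7°C.


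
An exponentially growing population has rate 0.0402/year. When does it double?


Exponential growth: P(t) = P₀ e^(0.0402t). Set P(t)/P₀ = 2: e^(0.0402t) = 2.
Solve: t = ln(2)/0.0402 ≈ 17.24 years.


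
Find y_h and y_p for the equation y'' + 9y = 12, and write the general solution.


Homogeneous part: r² + 9 = 0 ⇒ r = ±3i, so y_h = C₁cos(3x) + C₂sin(3x).
Try constant y_p = A; plug in: 9A = 12 ⇒ A = 4/3.
General solution: y = C₁cos(3x) + C₂sin(3x) + 4/3.


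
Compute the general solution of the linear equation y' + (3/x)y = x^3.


P(x) = 3/x ⇒ μ = x^3.
(x^3 y)' = x^6 ⇒ x^3 y = x^7/(7) + C.
Solve for y: y = (1/7)x^4 + C/x^3.


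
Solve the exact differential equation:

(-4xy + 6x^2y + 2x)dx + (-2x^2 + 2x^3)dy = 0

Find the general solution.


Check exactness: ∂M/∂y = -4x + 6x^2 and ∂N/∂x = -4x + 6x^2; equal, so the equation is exact.
Integrate M with respect to x (treating y as constant): ∫M dx = -2x^2y + 2x^3y + x^2 + h(y).
Differentiate w.r.t. y and set equal to N: all terms match, so h'(y) = 0 and h is a constant absorbed into C.
General solution: -2x^2y + 2x^3y + x^2 = C.


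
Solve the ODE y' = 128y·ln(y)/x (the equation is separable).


Separate: dy/[y ln(y)] = 128 dx/x.
Substitute u = ln(y): du/u = 128 dx/x.
Integrate: ln|ln(y)| = 128ln|x| + C₀, hence ln(y) = C·x^128.


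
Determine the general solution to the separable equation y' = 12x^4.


Integrate both sides with respect to x: y = ∫ 12x^4 dx = (12/5)x^5 + C.


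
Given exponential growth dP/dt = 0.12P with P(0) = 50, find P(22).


The ODE dP/dt = 0.12P has solution P(t) = P(0)e^(0.12t).
Substitute P(0) = 50 and t = 22: P(22) = 50 e^(2.64) ≈ 701.


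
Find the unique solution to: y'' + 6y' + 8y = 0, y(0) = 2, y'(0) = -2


Characteristic roots of r² + 6r + 8 = 0 are -2, -4.
General solution y = c₁ e^(-2x) + c₂ e^(-4x).
Apply y(0) = 2: c₁ + c₂ = 2. Apply y'(0) = -2: -2 c₁ - 4 c₂ = -2.
Solve: c₁ = 3, c₂ = -1.
Particular solution: y = 3e^(-2x) - e^(-4x).


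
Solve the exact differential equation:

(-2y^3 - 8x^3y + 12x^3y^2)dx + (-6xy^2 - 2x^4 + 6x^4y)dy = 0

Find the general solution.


Check exactness: ∂M/∂y = -6y^2 - 8x^3 + 24x^3y and ∂N/∂x = -6y^2 - 8x^3 + 24x^3y; equal, so the equation is exact.
Integrate M with respect to x (treating y as constant): ∫M dx = -2xy^3 - 2x^4y + 3x^4y^2 + h(y).
Differentiate w.r.t. y and set equal to N: all terms match, so h'(y) = 0 and h is a constant absorbed into C.
General solution: -2xy^3 - 2x^4y + 3x^4y^2 = C.


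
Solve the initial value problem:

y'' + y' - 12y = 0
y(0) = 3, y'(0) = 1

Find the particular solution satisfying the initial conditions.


Characteristic roots of r² + r - 12 = 0 are 3, -4.
General solution y = c₁ e^(3x) + c₂ e^(-4x).
Apply y(0) = 3: c₁ + c₂ = 3. Apply y'(0) = 1: 3 c₁ - 4 c₂ = 1.
Solve: c₁ = 13/7, c₂ = 8/7.
Particular solution: y = (13/7)e^(3x) + (8/7)e^(-4x).


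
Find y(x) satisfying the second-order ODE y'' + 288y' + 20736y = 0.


Characteristic equation: r² + 288r + 20736 = 0, i.e. (r + 144)² = 0.
Repeated root r = -144; include an x factor for the second linearly independent solution.
General solution: y = (C₁ + C₂x)e^(-144x).


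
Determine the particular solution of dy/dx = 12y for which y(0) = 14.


General solution of y' = 12y is y = Ce^(12x).
Apply y(0) = 14: C = 14.
Particular solution: y = 14e^(12x).


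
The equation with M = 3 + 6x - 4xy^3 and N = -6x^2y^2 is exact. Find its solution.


Check exactness: ∂M/∂y = -12xy^2 and ∂N/∂x = -12xy^2; equal, so the equation is exact.
Integrate M with respect to x (treating y as constant): ∫M dx = 3x + 3x^2 - 2x^2y^3 + h(y).
Differentiate w.r.t. y and set equal to N: all terms match, so h'(y) = 0 and h is a constant absorbed into C.
General solution: 3x + 3x^2 - 2x^2y^3 = C.


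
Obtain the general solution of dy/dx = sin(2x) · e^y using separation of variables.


Separate: e^(-y) dy = sin(2x) dx.
Integrate: -e^(-y) = -(1/2)cos(2x) + C₀.
Rearrange: e^(-y) = (1/2)cos(2x) + C.


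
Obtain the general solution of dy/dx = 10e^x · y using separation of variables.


Separate variables: dy/y = 10e^x dx.
Integrate: ln|y| = 10e^x + C₀.
Exponentiate: y = Ce^(10e^x).


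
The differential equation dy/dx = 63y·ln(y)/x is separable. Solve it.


Separate: dy/[y ln(y)] = 63 dx/x.
Substitute u = ln(y): du/u = 63 dx/x.
Integrate: ln|ln(y)| = 63ln|x| + C₀, hence ln(y) = C·x^63.


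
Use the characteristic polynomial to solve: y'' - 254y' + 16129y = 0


Characteristic equation: r² - 254r + 16129 = 0, i.e. (r - 127)² = 0.
Repeated root r = 127; include an x factor for the second linearly independent solution.
General solution: y = (C₁ + C₂x)e^(127x).


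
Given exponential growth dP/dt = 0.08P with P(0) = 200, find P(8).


The ODE dP/dt = 0.08P has solution P(t) = P(0)e^(0.08t).
Substitute P(0) = 200 and t = 8: P(8) = 200 e^(0.64) ≈ 379.


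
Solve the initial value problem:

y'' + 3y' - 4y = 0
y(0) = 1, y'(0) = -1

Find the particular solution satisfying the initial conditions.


Characteristic roots of r² + 3r - 4 = 0 are 1, -4.
General solution y = c₁ e^(x) + c₂ e^(-4x).
Apply y(0) = 1: c₁ + c₂ = 1. Apply y'(0) = -1: 1 c₁ - 4 c₂ = -1.
Solve: c₁ = 3/5, c₂ = 2/5.
Particular solution: y = (3/5)e^(x) + (2/5)e^(-4x).


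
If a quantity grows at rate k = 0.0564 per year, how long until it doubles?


Exponential growth: P(t) = P₀ e^(0.0564t). Set P(t)/P₀ = 2: e^(0.0564t) = 2.
Solve: t = ln(2)/0.0564 ≈ 12.29 years.


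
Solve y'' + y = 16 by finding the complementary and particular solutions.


Homogeneous part: r² + 1 = 0 ⇒ r = ±1i, so y_h = C₁cos(x) + C₂sin(x).
Try constant y_p = A; plug in: 1A = 16 ⇒ A = 16.
General solution: y = C₁cos(x) + C₂sin(x) + 16.


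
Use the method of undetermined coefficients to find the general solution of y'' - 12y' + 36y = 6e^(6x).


Characteristic polynomial (r - 6)² = 0; repeated root r = 6.
y_h = (C₁ + C₂x)e^(6x). Forcing matches the repeated root (resonance), so try y_p = Ax² e^(6x).
Substitute and solve for A: 2A = 6, so A = 3.
General solution: y = (C₁ + C₂x + 3x²)e^(6x).


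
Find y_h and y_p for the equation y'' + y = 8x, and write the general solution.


Homogeneous: r² + 1 = 0 ⇒ r = ±1i, y_h = C₁cos(x) + C₂sin(x).
Polynomial forcing; try y_p = Ax + B. Then y_p'' + 1 y_p = 1(Ax + B) = 8x, so B = 0 and A = 8.
General solution: y = C₁cos(x) + C₂sin(x) + 8x.


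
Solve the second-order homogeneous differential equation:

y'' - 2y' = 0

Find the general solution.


Characteristic equation: r² - 2r = 0.
Factor: (r - 2)(r - 0) = 0 ⇒ r = 2, 0 (distinct real).
General solution: y = C₁e^(2x) + C₂.


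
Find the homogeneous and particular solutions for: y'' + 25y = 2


Homogeneous part: r² + 25 = 0 ⇒ r = ±5i, so y_h = C₁cos(5x) + C₂sin(5x).
Try constant y_p = A; plug in: 25A = 2 ⇒ A = 2/25.
General solution: y = C₁cos(5x) + C₂sin(5x) + 2/25.


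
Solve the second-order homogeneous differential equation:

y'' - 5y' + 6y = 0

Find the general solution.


Characteristic equation: r² - 5r + 6 = 0.
Factor: (r - 2)(r - 3) = 0 ⇒ r = 2, 3 (distinct real).
General solution: y = C₁e^(2x) + C₂e^(3x).


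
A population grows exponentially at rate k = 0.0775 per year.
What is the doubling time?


Exponential growth: P(t) = P₀ e^(0.0775t). Set P(t)/P₀ = 2: e^(0.0775t) = 2.
Solve: t = ln(2)/0.0775 ≈ 8.94 years.


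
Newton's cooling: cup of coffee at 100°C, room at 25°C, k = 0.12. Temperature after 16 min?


Newton's law: dT/dt = -k(T - T_a) has solution T(t) = T_a + (T₀ - T_a)e^(-kt).
Plug in T_a = 25, T₀ = 100, k = 0.12, t = 16: T(16) = 25 + (75)e^(-1.92) ≈ 36.0°C.


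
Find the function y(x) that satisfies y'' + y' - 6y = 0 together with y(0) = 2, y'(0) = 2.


Characteristic roots of r² + r - 6 = 0 are 2, -3.
General solution y = c₁ e^(2x) + c₂ e^(-3x).
Apply y(0) = 2: c₁ + c₂ = 2. Apply y'(0) = 2: 2 c₁ - 3 c₂ = 2.
Solve: c₁ = 8/5, c₂ = 2/5.
Particular solution: y = (8/5)e^(2x) + (2/5)e^(-3x).


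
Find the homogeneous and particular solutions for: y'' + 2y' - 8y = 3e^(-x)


Characteristic roots of r² + 2r - 8 = 0 are -4, 2.
y_h = C₁e^(-4x) + C₂e^(2x).
Forcing exponent -1 is not a characteristic root; try y_p = Ae^(-x).
Substitute: A·(1 + (2)·-1 + (-8)) = A·-9 = 3, so A = -1/3.
General solution: y = C₁e^(-4x) + C₂e^(2x) - (1/3)e^(-x).


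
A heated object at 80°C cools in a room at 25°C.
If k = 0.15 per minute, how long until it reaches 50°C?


From T(t) = T_a + (T₀ - T_a)e^(-kt), set T(t) = 50:
(50 - 25) / (80 - 25) = e^(-0.15t), so t = -ln(0.455)/0.15 ≈ 5.3 minutes.


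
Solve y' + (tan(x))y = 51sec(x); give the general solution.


P(x) = tan(x) ⇒ μ = e^(∫tan(x)dx) = sec(x).
(sec(x) y)' = 51sec²(x) ⇒ sec(x) y = 51tan(x) + C.
Multiply by cos(x): y = 51sin(x) + C·cos(x).


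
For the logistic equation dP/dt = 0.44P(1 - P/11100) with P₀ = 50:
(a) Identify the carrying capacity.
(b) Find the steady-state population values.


Logistic ODE dP/dt = 0.44P(1 - P/11100) has equilibria where dP/dt = 0, i.e. P = 0 or P = 11100.
The coefficient (1 - P/K) = 0 when P = K, identifying K = 11100 as the carrying capacity.
(a) K = 11100; (b) equilibria P = 0 and P = 11100.


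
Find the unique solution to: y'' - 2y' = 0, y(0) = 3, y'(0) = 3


Characteristic roots of r² - 2r = 0 are 2, 0.
General solution y = c₁ e^(2x) + c₂.
Apply y(0) = 3: c₁ + c₂ = 3. Apply y'(0) = 3: 2 c₁ + 0 c₂ = 3.
Solve: c₁ = 3/2, c₂ = 3/2.
Particular solution: y = (3/2)e^(2x) + 3/2.


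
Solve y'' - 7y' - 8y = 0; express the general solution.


Characteristic equation: r² - 7r - 8 = 0.
Factor: (r + 1)(r - 8) = 0 ⇒ r = -1, 8 (distinct real).
General solution: y = C₁e^(-x) + C₂e^(8x).


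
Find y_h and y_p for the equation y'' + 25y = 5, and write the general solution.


Homogeneous part: r² + 25 = 0 ⇒ r = ±5i, so y_h = C₁cos(5x) + C₂sin(5x).
Try constant y_p = A; plug in: 25A = 5 ⇒ A = 1/5.
General solution: y = C₁cos(5x) + C₂sin(5x) + 1/5.


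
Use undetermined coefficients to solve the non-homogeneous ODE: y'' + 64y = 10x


Homogeneous: r² + 64 = 0 ⇒ r = ±8i, y_h = C₁cos(8x) + C₂sin(8x).
Polynomial forcing; try y_p = Ax + B. Then y_p'' + 64 y_p = 64(Ax + B) = 10x, so B = 0 and A = 5/32.
General solution: y = C₁cos(8x) + C₂sin(8x) + (5/32)x.


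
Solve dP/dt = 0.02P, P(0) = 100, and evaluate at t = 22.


The ODE dP/dt = 0.02P has solution P(t) = P(0)e^(0.02t).
Substitute P(0) = 100 and t = 22: P(22) = 100 e^(0.44) ≈ 155.


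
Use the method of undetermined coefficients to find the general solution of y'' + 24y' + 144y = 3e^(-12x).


Characteristic polynomial (r + 12)² = 0; repeated root r = -12.
y_h = (C₁ + C₂x)e^(-12x). Forcing matches the repeated root (resonance), so try y_p = Ax² e^(-12x).
Substitute and solve for A: 2A = 3, so A = 3/2.
General solution: y = (C₁ + C₂x + (3/2)x²)e^(-12x).


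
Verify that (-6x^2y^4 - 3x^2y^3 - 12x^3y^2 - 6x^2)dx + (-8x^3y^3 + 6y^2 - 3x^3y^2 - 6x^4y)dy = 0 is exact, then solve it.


Check exactness: ∂M/∂y = -24x^2y^3 - 9x^2y^2 - 24x^3y and ∂N/∂x = -24x^2y^3 - 9x^2y^2 - 24x^3y; equal, so the equation is exact.
Integrate M with respect to x (treating y as constant): ∫M dx = -2x^3y^4 - x^3y^3 - 3x^4y^2 - 2x^3 + h(y).
Differentiate w.r.t. y and set equal to N: the x-dependent terms already match, leaving h'(y) = 6y^2. Integrate: h(y) = 2y^3.
So F(x,y) = -2x^3y^4 + 2y^3 - x^3y^3 - 3x^4y^2 - 2x^3.
General solution: -2x^3y^4 + 2y^3 - x^3y^3 - 3x^4y^2 - 2x^3 = C.


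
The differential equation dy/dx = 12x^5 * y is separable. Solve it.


Separate variables: dy/y = 12x^5 dx.
Integrate: ln|y| = 2x^6 + C₀.
Exponentiate: y = Ce^(2x^6).


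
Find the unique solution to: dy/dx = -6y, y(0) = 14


General solution of y' = -6y is y = Ce^(-6x).
Apply y(0) = 14: C = 14.
Particular solution: y = 14e^(-6x).


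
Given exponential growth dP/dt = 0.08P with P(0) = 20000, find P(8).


The ODE dP/dt = 0.08P has solution P(t) = P(0)e^(0.08t).
Substitute P(0) = 20000 and t = 8: P(8) = 20000 e^(0.64) ≈ 37930.


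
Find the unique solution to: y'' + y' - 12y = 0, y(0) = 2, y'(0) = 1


Characteristic roots of r² + r - 12 = 0 are 3, -4.
General solution y = c₁ e^(3x) + c₂ e^(-4x).
Apply y(0) = 2: c₁ + c₂ = 2. Apply y'(0) = 1: 3 c₁ - 4 c₂ = 1.
Solve: c₁ = 9/7, c₂ = 5/7.
Particular solution: y = (9/7)e^(3x) + (5/7)e^(-4x).


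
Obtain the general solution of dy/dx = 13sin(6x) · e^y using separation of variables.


Separate: e^(-y) dy = 13sin(6x) dx.
Integrate: -e^(-y) = -(13/6)cos(6x) + C₀.
Rearrange: e^(-y) = (13/6)cos(6x) + C.


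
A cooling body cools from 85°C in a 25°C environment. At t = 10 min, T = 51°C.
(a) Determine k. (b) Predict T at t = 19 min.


Newton's law: T(t) = T_a + (T₀ - T_a)e^(-kt).
(a) Use T(10) = 51: (51 - 25)/(85 - 25) = e^(-k·10), so k = -ln(0.433)/10 ≈ 0.0836.
(b) Apply k to t = 19: T(19) = 25 + (60)e^(-1.589) ≈ 37.2°C.


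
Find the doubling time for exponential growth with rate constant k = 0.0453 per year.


Exponential growth: P(t) = P₀ e^(0.0453t). Set P(t)/P₀ = 2: e^(0.0453t) = 2.
Solve: t = ln(2)/0.0453 ≈ 15.30 years.


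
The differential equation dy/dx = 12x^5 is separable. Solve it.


Integrate both sides with respect to x: y = ∫ 12x^5 dx = 2x^6 + C.


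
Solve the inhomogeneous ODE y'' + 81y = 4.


Homogeneous part: r² + 81 = 0 ⇒ r = ±9i, so y_h = C₁cos(9x) + C₂sin(9x).
Try constant y_p = A; plug in: 81A = 4 ⇒ A = 4/81.
General solution: y = C₁cos(9x) + C₂sin(9x) + 4/81.


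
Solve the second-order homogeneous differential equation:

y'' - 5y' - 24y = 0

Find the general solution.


Characteristic equation: r² - 5r - 24 = 0.
Factor: (r + 3)(r - 8) = 0 ⇒ r = -3, 8 (distinct real).
General solution: y = C₁e^(-3x) + C₂e^(8x).


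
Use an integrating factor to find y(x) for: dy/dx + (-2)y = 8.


P(x) = -2 ⇒ μ = e^(-2x).
(μ y)' = 8e^(-2x) ⇒ μ y = -4e^(-2x) + C.
Divide by μ: y = -4 + Ce^(2x).


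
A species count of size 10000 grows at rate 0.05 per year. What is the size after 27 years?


The ODE dP/dt = 0.05P has solution P(t) = P(0)e^(0.05t).
Substitute P(0) = 10000 and t = 27: P(27) = 10000 e^(1.35) ≈ 38574.


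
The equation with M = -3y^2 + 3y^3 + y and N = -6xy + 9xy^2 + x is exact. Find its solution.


Check exactness: ∂M/∂y = -6y + 9y^2 + 1 and ∂N/∂x = -6y + 9y^2 + 1; equal, so the equation is exact.
Integrate M with respect to x (treating y as constant): ∫M dx = -3xy^2 + 3xy^3 + xy + h(y).
Differentiate w.r.t. y and set equal to N: all terms match, so h'(y) = 0 and h is a constant absorbed into C.
General solution: -3xy^2 + 3xy^3 + xy = C.


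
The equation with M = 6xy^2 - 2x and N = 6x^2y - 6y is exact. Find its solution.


Check exactness: ∂M/∂y = 12xy and ∂N/∂x = 12xy; equal, so the equation is exact.
Integrate M with respect to x (treating y as constant): ∫M dx = 3x^2y^2 - x^2 + h(y).
Differentiate w.r.t. y and set equal to N: the x-dependent terms already match, leaving h'(y) = -6y. Integrate: h(y) = -3y^2.
So F(x,y) = 3x^2y^2 - x^2 - 3y^2.
General solution: 3x^2y^2 - x^2 - 3y^2 = C.


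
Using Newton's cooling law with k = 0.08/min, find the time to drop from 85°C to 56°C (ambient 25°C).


From T(t) = T_a + (T₀ - T_a)e^(-kt), set T(t) = 56:
(56 - 25) / (85 - 25) = e^(-0.08t), so t = -ln(0.517)/0.08 ≈ 8.3 minutes.


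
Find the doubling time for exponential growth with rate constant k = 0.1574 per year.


Exponential growth: P(t) = P₀ e^(0.1574t). Set P(t)/P₀ = 2: e^(0.1574t) = 2.
Solve: t = ln(2)/0.1574 ≈ 4.40 years.


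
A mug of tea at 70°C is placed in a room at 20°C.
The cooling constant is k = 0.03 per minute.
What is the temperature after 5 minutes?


Newton's law: dT/dt = -k(T - T_a) has solution T(t) = T_a + (T₀ - T_a)e^(-kt).
Plug in T_a = 20, T₀ = 70, k = 0.03, t = 5: T(5) = 20 + (50)e^(-0.15) ≈ 63.0°C.


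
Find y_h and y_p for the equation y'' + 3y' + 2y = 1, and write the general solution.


Characteristic roots of r² + 3r + 2 = 0 are -2, -1.
y_h = C₁e^(-2x) + C₂e^(-x).
Constant forcing; try y_p = A. Then 2A = 1 ⇒ A = 1/2.
General solution: y = C₁e^(-2x) + C₂e^(-x) + 1/2.


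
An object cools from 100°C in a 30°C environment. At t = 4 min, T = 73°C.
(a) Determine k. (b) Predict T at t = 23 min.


Newton's law: T(t) = T_a + (T₀ - T_a)e^(-kt).
(a) Use T(4) = 73: (73 - 30)/(100 - 30) = e^(-k·4), so k = -ln(0.614)/4 ≈ 0.1218.
(b) Apply k to t = 23: T(23) = 30 + (70)e^(-2.802) ≈ 34.2°C.


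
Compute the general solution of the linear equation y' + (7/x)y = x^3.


P(x) = 7/x ⇒ μ = x^7.
(x^7 y)' = x^7·x^3 = x^10.
Integrate: x^7 y = x^11/(11) + C.
Solve for y: y = (1/11)x^4 + C/x^7.


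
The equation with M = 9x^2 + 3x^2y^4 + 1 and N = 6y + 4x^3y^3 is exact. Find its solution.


Check exactness: ∂M/∂y = 12x^2y^3 and ∂N/∂x = 12x^2y^3; equal, so the equation is exact.
Integrate M with respect to x (treating y as constant): ∫M dx = 3x^3 + x^3y^4 + x + h(y).
Differentiate w.r.t. y and set equal to N: the x-dependent terms already match, leaving h'(y) = 6y. Integrate: h(y) = 3y^2.
So F(x,y) = 3x^3 + 3y^2 + x^3y^4 + x.
General solution: 3x^3 + 3y^2 + x^3y^4 + x = C.


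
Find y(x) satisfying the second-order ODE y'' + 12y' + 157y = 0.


Characteristic equation: r² + 12r + 157 = 0.
Discriminant is negative; roots r = -6 ± 11i (complex conjugate pair).
General solution uses e^(α x)(C₁ cos(β x) + C₂ sin(β x)): y = e^(-6x)(C₁cos(11x) + C₂sin(11x)).


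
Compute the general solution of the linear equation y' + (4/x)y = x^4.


P(x) = 4/x ⇒ μ = x^4.
(x^4 y)' = x^4·x^4 = x^8.
Integrate: x^4 y = x^9/(9) + C.
Solve for y: y = (1/9)x^5 + C/x^4.


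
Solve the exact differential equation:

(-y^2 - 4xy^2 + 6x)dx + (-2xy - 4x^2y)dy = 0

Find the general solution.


Check exactness: ∂M/∂y = -2y - 8xy and ∂N/∂x = -2y - 8xy; equal, so the equation is exact.
Integrate M with respect to x (treating y as constant): ∫M dx = -xy^2 - 2x^2y^2 + 3x^2 + h(y).
Differentiate w.r.t. y and set equal to N: all terms match, so h'(y) = 0 and h is a constant absorbed into C.
General solution: -xy^2 - 2x^2y^2 + 3x^2 = C.


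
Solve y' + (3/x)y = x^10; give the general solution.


P(x) = 3/x ⇒ μ = x^3.
(x^3 y)' = x^3·x^10 = x^13.
Integrate: x^3 y = x^14/(14) + C.
Solve for y: y = (1/14)x^11 + C/x^3.


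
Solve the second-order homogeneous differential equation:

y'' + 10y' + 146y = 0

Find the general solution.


Characteristic equation: r² + 10r + 146 = 0.
Discriminant is negative; roots r = -5 ± 11i (complex conjugate pair).
General solution uses e^(α x)(C₁ cos(β x) + C₂ sin(β x)): y = e^(-5x)(C₁cos(11x) + C₂sin(11x)).


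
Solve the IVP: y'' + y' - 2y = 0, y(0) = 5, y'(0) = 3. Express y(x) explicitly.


Characteristic roots of r² + r - 2 = 0 are -2, 1.
General solution y = c₁ e^(-2x) + c₂ e^(x).
Apply y(0) = 5: c₁ + c₂ = 5. Apply y'(0) = 3: -2 c₁ + 1 c₂ = 3.
Solve: c₁ = 2/3, c₂ = 13/3.
Particular solution: y = (2/3)e^(-2x) + (13/3)e^(x).


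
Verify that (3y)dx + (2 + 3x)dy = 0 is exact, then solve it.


Check exactness: ∂M/∂y = 3 and ∂N/∂x = 3; equal, so the equation is exact.
Integrate M with respect to x (treating y as constant): ∫M dx = 3xy + h(y).
Differentiate w.r.t. y and set equal to N: the x-dependent terms already match, leaving h'(y) = 2. Integrate: h(y) = 2y.
So F(x,y) = 2y + 3xy.
General solution: 2y + 3xy = C.


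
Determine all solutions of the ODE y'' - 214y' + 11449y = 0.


Characteristic equation: r² - 214r + 11449 = 0, i.e. (r - 107)² = 0.
Repeated root r = 107; include an x factor for the second linearly independent solution.
General solution: y = (C₁ + C₂x)e^(107x).


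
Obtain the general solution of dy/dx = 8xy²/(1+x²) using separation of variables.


Separate: dy/y² = 8x/(1+x²) dx.
Integrate LHS: ∫ dy/y² = -1/y.
Integrate RHS via u = 1+x²: 4ln(1+x²) + C.
Result: -1/y = 4ln(1+x²) + C.


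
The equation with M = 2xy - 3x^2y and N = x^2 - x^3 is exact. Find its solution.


Check exactness: ∂M/∂y = 2x - 3x^2 and ∂N/∂x = 2x - 3x^2; equal, so the equation is exact.
Integrate M with respect to x (treating y as constant): ∫M dx = x^2y - x^3y + h(y).
Differentiate w.r.t. y and set equal to N: all terms match, so h'(y) = 0 and h is a constant absorbed into C.
General solution: x^2y - x^3y = C.


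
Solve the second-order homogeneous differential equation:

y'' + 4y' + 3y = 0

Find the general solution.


Characteristic equation: r² + 4r + 3 = 0.
Factor: (r + 1)(r + 3) = 0 ⇒ r = -1, -3 (distinct real).
General solution: y = C₁e^(-x) + C₂e^(-3x).


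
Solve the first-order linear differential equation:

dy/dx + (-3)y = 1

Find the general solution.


P(x) = -3 ⇒ μ = e^(-3x).
(μ y)' = e^(-3x) ⇒ μ y = -(1/3)e^(-3x) + C.
Divide by μ: y = -1/3 + Ce^(3x).


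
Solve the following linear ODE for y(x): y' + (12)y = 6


P(x) = 12, Q(x) = 6; integrating factor μ = e^(12x).
(μ y)' = 6e^(12x) ⇒ μ y = (1/2)e^(12x) + C.
Divide by μ: y = 1/2 + Ce^(-12x).


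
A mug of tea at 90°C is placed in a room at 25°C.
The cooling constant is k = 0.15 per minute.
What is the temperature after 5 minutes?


Newton's law: dT/dt = -k(T - T_a) has solution T(t) = T_a + (T₀ - T_a)e^(-kt).
Plug in T_a = 25, T₀ = 90, k = 0.15, t = 5: T(5) = 25 + (65)e^(-0.75) ≈ 55.7°C.


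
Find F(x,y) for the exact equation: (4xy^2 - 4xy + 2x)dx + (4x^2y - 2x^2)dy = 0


Check exactness: ∂M/∂y = 8xy - 4x and ∂N/∂x = 8xy - 4x; equal, so the equation is exact.
Integrate M with respect to x (treating y as constant): ∫M dx = 2x^2y^2 - 2x^2y + x^2 + h(y).
Differentiate w.r.t. y and set equal to N: all terms match, so h'(y) = 0 and h is a constant absorbed into C.
General solution: 2x^2y^2 - 2x^2y + x^2 = C.


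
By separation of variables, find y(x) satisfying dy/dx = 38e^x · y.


Separate variables: dy/y = 38e^x dx.
Integrate: ln|y| = 38e^x + C₀.
Exponentiate: y = Ce^(38e^x).


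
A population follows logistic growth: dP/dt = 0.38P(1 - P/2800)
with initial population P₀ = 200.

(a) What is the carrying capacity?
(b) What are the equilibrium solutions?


Logistic ODE dP/dt = 0.38P(1 - P/2800) has equilibria where dP/dt = 0, i.e. P = 0 or P = 2800.
The coefficient (1 - P/K) = 0 when P = K, identifying K = 2800 as the carrying capacity.
(a) K = 2800; (b) equilibria P = 0 and P = 2800.


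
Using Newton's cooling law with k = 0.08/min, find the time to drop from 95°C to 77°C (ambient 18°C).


From T(t) = T_a + (T₀ - T_a)e^(-kt), set T(t) = 77:
(77 - 18) / (95 - 18) = e^(-0.08t), so t = -ln(0.766)/0.08 ≈ 3.3 minutes.


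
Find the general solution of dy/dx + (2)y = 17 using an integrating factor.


P(x) = 2, Q(x) = 17; integrating factor μ = e^(2x).
(μ y)' = 17e^(2x) ⇒ μ y = (17/2)e^(2x) + C.
Divide by μ: y = 17/2 + Ce^(-2x).


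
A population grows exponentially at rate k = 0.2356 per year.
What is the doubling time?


Exponential growth: P(t) = P₀ e^(0.2356t). Set P(t)/P₀ = 2: e^(0.2356t) = 2.
Solve: t = ln(2)/0.2356 ≈ 2.94 years.


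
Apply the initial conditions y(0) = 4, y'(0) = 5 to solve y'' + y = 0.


Characteristic roots of r² + 1 = 0 are ±1i, so y = C₁cos(x) + C₂sin(x).
Apply y(0) = 4: C₁ = 4. Differentiate and apply y'(0) = 5: 1·C₂ = 5, so C₂ = 5.
Particular solution: y = 4cos(x) + 5sin(x).


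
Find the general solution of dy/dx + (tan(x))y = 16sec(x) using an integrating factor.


P(x) = tan(x) ⇒ μ = e^(∫tan(x)dx) = sec(x).
(sec(x) y)' = 16sec²(x) ⇒ sec(x) y = 16tan(x) + C.
Multiply by cos(x): y = 16sin(x) + C·cos(x).


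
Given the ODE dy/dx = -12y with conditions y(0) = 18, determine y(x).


General solution of y' = -12y is y = Ce^(-12x).
Apply y(0) = 18: C = 18.
Particular solution: y = 18e^(-12x).


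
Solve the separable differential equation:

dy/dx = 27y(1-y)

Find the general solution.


Separate: dy/[y(1-y)] = 27 dx.
Partial fractions: 1/[y(1-y)] = 1/y + 1/(1-y).
Integrate: ln|y/(1-y)| = 27x + C₀.
Solve for y: y = 1/(1 + Ce^(-27x)).


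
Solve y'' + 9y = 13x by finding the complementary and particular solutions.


Homogeneous: r² + 9 = 0 ⇒ r = ±3i, y_h = C₁cos(3x) + C₂sin(3x).
Polynomial forcing; try y_p = Ax + B. Then y_p'' + 9 y_p = 9(Ax + B) = 13x, so B = 0 and A = 13/9.
General solution: y = C₁cos(3x) + C₂sin(3x) + (13/9)x.


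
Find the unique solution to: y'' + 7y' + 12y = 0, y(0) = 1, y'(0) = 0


Characteristic roots of r² + 7r + 12 = 0 are -4, -3.
General solution y = c₁ e^(-4x) + c₂ e^(-3x).
Apply y(0) = 1: c₁ + c₂ = 1. Apply y'(0) = 0: -4 c₁ - 3 c₂ = 0.
Solve: c₁ = -3, c₂ = 4.
Particular solution: y = -3e^(-4x) + 4e^(-3x).


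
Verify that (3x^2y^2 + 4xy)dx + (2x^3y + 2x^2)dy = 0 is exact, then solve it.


Check exactness: ∂M/∂y = 6x^2y + 4x and ∂N/∂x = 6x^2y + 4x; equal, so the equation is exact.
Integrate M with respect to x (treating y as constant): ∫M dx = x^3y^2 + 2x^2y + h(y).
Differentiate w.r.t. y and set equal to N: all terms match, so h'(y) = 0 and h is a constant absorbed into C.
General solution: x^3y^2 + 2x^2y = C.


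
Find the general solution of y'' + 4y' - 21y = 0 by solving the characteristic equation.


Characteristic equation: r² + 4r - 21 = 0.
Factor: (r - 3)(r + 7) = 0 ⇒ r = 3, -7 (distinct real).
General solution: y = C₁e^(3x) + C₂e^(-7x).


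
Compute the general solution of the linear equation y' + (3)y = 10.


P(x) = 3, Q(x) = 10; integrating factor μ = e^(3x).
(μ y)' = 10e^(3x) ⇒ μ y = (10/3)e^(3x) + C.
Divide by μ: y = 10/3 + Ce^(-3x).


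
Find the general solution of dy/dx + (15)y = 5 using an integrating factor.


P(x) = 15, Q(x) = 5; integrating factor μ = e^(15x).
(μ y)' = 5e^(15x) ⇒ μ y = (1/3)e^(15x) + C.
Divide by μ: y = 1/3 + Ce^(-15x).


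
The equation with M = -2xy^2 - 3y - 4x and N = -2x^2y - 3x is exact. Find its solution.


Check exactness: ∂M/∂y = -4xy - 3 and ∂N/∂x = -4xy - 3; equal, so the equation is exact.
Integrate M with respect to x (treating y as constant): ∫M dx = -x^2y^2 - 3xy - 2x^2 + h(y).
Differentiate w.r.t. y and set equal to N: all terms match, so h'(y) = 0 and h is a constant absorbed into C.
General solution: -x^2y^2 - 3xy - 2x^2 = C.


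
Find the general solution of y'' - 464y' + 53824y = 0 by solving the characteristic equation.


Characteristic equation: r² - 464r + 53824 = 0, i.e. (r - 232)² = 0.
Repeated root r = 232; include an x factor for the second linearly independent solution.
General solution: y = (C₁ + C₂x)e^(232x).


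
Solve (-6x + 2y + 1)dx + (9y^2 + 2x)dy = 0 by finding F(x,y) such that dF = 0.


Check exactness: ∂M/∂y = 2 and ∂N/∂x = 2; equal, so the equation is exact.
Integrate M with respect to x (treating y as constant): ∫M dx = -3x^2 + 2xy + x + h(y).
Differentiate w.r.t. y and set equal to N: the x-dependent terms already match, leaving h'(y) = 9y^2. Integrate: h(y) = 3y^3.
So F(x,y) = -3x^2 + 3y^3 + 2xy + x.
General solution: -3x^2 + 3y^3 + 2xy + x = C.


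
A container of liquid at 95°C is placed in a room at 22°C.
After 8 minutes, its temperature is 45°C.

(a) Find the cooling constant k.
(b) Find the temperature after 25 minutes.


Newton's law: T(t) = T_a + (T₀ - T_a)e^(-kt).
(a) Use T(8) = 45: (45 - 22)/(95 - 22) = e^(-k·8), so k = -ln(0.315)/8 ≈ 0.1444.
(b) Apply k to t = 25: T(25) = 22 + (73)e^(-3.609) ≈ 24.0°C.


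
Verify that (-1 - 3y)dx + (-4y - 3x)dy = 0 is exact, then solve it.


Check exactness: ∂M/∂y = -3 and ∂N/∂x = -3; equal, so the equation is exact.
Integrate M with respect to x (treating y as constant): ∫M dx = -x - 3xy + h(y).
Differentiate w.r.t. y and set equal to N: the x-dependent terms already match, leaving h'(y) = -4y. Integrate: h(y) = -2y^2.
So F(x,y) = -x - 2y^2 - 3xy.
General solution: -x - 2y^2 - 3xy = C.


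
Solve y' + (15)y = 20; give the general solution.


P(x) = 15, Q(x) = 20; integrating factor μ = e^(15x).
(μ y)' = 20e^(15x) ⇒ μ y = (4/3)e^(15x) + C.
Divide by μ: y = 4/3 + Ce^(-15x).


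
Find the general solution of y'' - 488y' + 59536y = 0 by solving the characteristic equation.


Characteristic equation: r² - 488r + 59536 = 0, i.e. (r - 244)² = 0.
Repeated root r = 244; include an x factor for the second linearly independent solution.
General solution: y = (C₁ + C₂x)e^(244x).


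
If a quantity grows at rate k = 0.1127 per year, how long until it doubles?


Exponential growth: P(t) = P₀ e^(0.1127t). Set P(t)/P₀ = 2: e^(0.1127t) = 2.
Solve: t = ln(2)/0.1127 ≈ 6.15 years.


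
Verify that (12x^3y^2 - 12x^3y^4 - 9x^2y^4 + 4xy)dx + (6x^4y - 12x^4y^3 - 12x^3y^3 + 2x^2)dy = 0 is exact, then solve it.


Check exactness: ∂M/∂y = 24x^3y - 48x^3y^3 - 36x^2y^3 + 4x and ∂N/∂x = 24x^3y - 48x^3y^3 - 36x^2y^3 + 4x; equal, so the equation is exact.
Integrate M with respect to x (treating y as constant): ∫M dx = 3x^4y^2 - 3x^4y^4 - 3x^3y^4 + 2x^2y + h(y).
Differentiate w.r.t. y and set equal to N: all terms match, so h'(y) = 0 and h is a constant absorbed into C.
General solution: 3x^4y^2 - 3x^4y^4 - 3x^3y^4 + 2x^2y = C.


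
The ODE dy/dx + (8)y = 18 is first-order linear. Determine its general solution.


P(x) = 8, Q(x) = 18; integrating factor μ = e^(8x).
(μ y)' = 18e^(8x) ⇒ μ y = (9/4)e^(8x) + C.
Divide by μ: y = 9/4 + Ce^(-8x).


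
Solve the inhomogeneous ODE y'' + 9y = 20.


Homogeneous part: r² + 9 = 0 ⇒ r = ±3i, so y_h = C₁cos(3x) + C₂sin(3x).
Try constant y_p = A; plug in: 9A = 20 ⇒ A = 20/9.
General solution: y = C₁cos(3x) + C₂sin(3x) + 20/9.


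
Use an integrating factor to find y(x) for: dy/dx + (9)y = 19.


P(x) = 9, Q(x) = 19; integrating factor μ = e^(9x).
(μ y)' = 19e^(9x) ⇒ μ y = (19/9)e^(9x) + C.
Divide by μ: y = 19/9 + Ce^(-9x).


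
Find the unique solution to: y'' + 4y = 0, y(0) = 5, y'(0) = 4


Characteristic roots of r² + 4 = 0 are ±2i, so y = C₁cos(2x) + C₂sin(2x).
Apply y(0) = 5: C₁ = 5. Differentiate and apply y'(0) = 4: 2·C₂ = 4, so C₂ = 2.
Particular solution: y = 5cos(2x) + 2sin(2x).


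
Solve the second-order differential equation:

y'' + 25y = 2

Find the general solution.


Homogeneous part: r² + 25 = 0 ⇒ r = ±5i, so y_h = C₁cos(5x) + C₂sin(5x).
Try constant y_p = A; plug in: 25A = 2 ⇒ A = 2/25.
General solution: y = C₁cos(5x) + C₂sin(5x) + 2/25.


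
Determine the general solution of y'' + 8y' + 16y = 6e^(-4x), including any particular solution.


Characteristic polynomial (r + 4)² = 0; repeated root r = -4.
y_h = (C₁ + C₂x)e^(-4x). Forcing matches the repeated root (resonance), so try y_p = Ax² e^(-4x).
Substitute and solve for A: 2A = 6, so A = 3.
General solution: y = (C₁ + C₂x + 3x²)e^(-4x).


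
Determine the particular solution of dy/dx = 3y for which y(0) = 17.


General solution of y' = 3y is y = Ce^(3x).
Apply y(0) = 17: C = 17.
Particular solution: y = 17e^(3x).


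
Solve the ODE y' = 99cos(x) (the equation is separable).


g(y) = 1, so integrate directly: y = ∫ 99cos(x) dx = 99sin(x) + C.


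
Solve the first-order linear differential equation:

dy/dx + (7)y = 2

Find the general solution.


P(x) = 7, Q(x) = 2; integrating factor μ = e^(7x).
(μ y)' = 2e^(7x) ⇒ μ y = (2/7)e^(7x) + C.
Divide by μ: y = 2/7 + Ce^(-7x).


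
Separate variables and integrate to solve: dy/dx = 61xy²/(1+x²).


Separate: dy/y² = 61x/(1+x²) dx.
Integrate LHS: ∫ dy/y² = -1/y.
Integrate RHS via u = 1+x²: (61/2)ln(1+x²) + C.
Result: -1/y = (61/2)ln(1+x²) + C.


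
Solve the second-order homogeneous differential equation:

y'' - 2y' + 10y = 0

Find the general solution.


Characteristic equation: r² - 2r + 10 = 0.
Discriminant is negative; roots r = 1 ± 3i (complex conjugate pair).
General solution uses e^(α x)(C₁ cos(β x) + C₂ sin(β x)): y = e^(x)(C₁cos(3x) + C₂sin(3x)).


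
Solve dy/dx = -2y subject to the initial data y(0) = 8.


General solution of y' = -2y is y = Ce^(-2x).
Apply y(0) = 8: C = 8.
Particular solution: y = 8e^(-2x).


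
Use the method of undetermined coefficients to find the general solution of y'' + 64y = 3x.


Homogeneous: r² + 64 = 0 ⇒ r = ±8i, y_h = C₁cos(8x) + C₂sin(8x).
Polynomial forcing; try y_p = Ax + B. Then y_p'' + 64 y_p = 64(Ax + B) = 3x, so B = 0 and A = 3/64.
General solution: y = C₁cos(8x) + C₂sin(8x) + (3/64)x.


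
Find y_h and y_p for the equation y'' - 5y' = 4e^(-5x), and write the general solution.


Characteristic roots of r² - 5r = 0 are 0, 5.
y_h = C₁ + C₂e^(5x).
Forcing exponent -5 is not a characteristic root; try y_p = Ae^(-5x).
Substitute: A·(25 + (-5)·-5 + (0)) = A·50 = 4, so A = 2/25.
General solution: y = C₁ + C₂e^(5x) + (2/25)e^(-5x).
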